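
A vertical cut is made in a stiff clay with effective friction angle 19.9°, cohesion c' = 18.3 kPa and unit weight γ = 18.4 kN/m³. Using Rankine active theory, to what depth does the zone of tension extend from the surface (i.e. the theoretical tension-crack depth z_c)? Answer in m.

2.84 m

K_a = tan²(45° − 19.9°/2) = 0.4921; √K_a = 0.7015.
The active pressure is zero where K_a γ z = 2c√K_a, so z_c = 2c/(γ√K_a) = 2×18.3/(18.4×0.7015) = 2.836 m.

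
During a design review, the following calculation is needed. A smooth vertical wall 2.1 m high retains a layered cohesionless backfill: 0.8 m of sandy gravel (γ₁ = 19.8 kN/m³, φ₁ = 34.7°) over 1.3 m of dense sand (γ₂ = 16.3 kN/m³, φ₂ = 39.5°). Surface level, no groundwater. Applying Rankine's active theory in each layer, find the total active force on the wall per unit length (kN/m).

K_a1 = tan²(45°−34.7°/2) = 0.2745; K_a2 = tan²(45°−39.5°/2) = 0.2224.
Layer 1: σ at base = K_a1 γ₁ h₁ = 4.348 kPa; P₁ = ½×4.348×0.8 = 1.739.
Layer 2: σ_v at top = γ₁h₁ = 15.84; σ_h top = K_a2×15.84 = 3.523; σ_h base = K_a2×(15.84+16.3×1.3) = 8.237.
P₂ = ½(3.523+8.237)×1.3 = 7.644. Total P_a = 1.739+7.644 = 9.383 kN/m.

9.38 kN/m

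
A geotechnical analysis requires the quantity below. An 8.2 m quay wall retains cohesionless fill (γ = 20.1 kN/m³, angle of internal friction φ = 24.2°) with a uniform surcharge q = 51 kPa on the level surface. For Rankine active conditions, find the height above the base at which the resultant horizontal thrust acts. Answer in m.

K_a = 0.4185.
Triangular part P₁ = ½K_aγH² = 282.8 at H/3 = 2.733 m; rectangular part P₂ = K_a q H = 175.0 at H/2 = 4.100 m.
ȳ = (P₁·2.733 + P₂·4.100)/(P₁+P₂) = 3.256 m.

3.26 m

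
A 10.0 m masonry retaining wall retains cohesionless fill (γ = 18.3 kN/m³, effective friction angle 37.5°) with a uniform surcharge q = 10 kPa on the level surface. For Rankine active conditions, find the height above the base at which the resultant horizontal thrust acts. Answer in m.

3.50 m

K_a = 0.2432.
Triangular part P₁ = ½K_aγH² = 222.5 at H/3 = 3.333 m; rectangular part P₂ = K_a q H = 24.32 at H/2 = 5.000 m.
ȳ = (P₁·3.333 + P₂·5.000)/(P₁+P₂) = 3.498 m.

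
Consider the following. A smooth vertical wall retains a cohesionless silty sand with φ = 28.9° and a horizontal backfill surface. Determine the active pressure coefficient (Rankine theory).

0.348

K_a = (1 − sin φ)/(1 + sin φ) = (1 − sin 28.9°)/(1 + sin 28.9°) = 0.3484.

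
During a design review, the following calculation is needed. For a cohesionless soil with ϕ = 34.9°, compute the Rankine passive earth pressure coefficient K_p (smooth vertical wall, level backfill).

K_p = (1 + sin φ)/(1 − sin φ) = tan²(45° + 34.9°/2) = 3.674.

3.67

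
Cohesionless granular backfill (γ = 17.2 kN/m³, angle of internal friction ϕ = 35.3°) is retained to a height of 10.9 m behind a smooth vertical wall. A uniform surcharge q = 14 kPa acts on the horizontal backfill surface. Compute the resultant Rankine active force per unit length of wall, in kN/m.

K_a = tan²(45° − φ/2) = 0.2675.
Soil triangle: ½ K_a γ H² = 0.5×0.2675×17.2×10.9² = 273.4 kN/m.
Surcharge rectangle: K_a q H = 0.2675×14×10.9 = 40.83 kN/m.
Total = 273.4 + 40.83 = 314.2 kN/m.

314 kN/m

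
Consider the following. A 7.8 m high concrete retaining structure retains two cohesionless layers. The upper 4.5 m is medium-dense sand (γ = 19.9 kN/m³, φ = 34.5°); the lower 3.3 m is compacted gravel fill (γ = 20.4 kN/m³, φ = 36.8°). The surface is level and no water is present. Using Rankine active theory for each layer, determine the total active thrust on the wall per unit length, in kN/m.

K_a1 = tan²(45°−34.5°/2) = 0.2768; K_a2 = tan²(45°−36.8°/2) = 0.2508.
Layer 1: σ at base = K_a1 γ₁ h₁ = 24.79 kPa; P₁ = ½×24.79×4.5 = 55.77.
Layer 2: σ_v at top = γ₁h₁ = 89.55; σ_h top = K_a2×89.55 = 22.46; σ_h base = K_a2×(89.55+20.4×3.3) = 39.34.
P₂ = ½(22.46+39.34)×3.3 = 102.0. Total P_a = 55.77+102.0 = 157.7 kN/m.

158 kN/m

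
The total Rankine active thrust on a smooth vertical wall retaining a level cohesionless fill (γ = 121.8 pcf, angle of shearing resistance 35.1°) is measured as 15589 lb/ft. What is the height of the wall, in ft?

30.8 ft

K_a = 0.2698. P_a = ½ K_a γ H² ⇒ H = √(2P_a/(K_a γ)).
H = √(2×15589/(0.2698×121.8)) = 30.80 ft.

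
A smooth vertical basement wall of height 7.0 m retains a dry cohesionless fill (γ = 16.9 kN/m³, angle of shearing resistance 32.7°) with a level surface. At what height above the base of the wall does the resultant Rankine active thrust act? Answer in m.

K_a = 0.2985.
The pressure distribution is triangular, so the resultant acts at H/3 above the base = 7.0/3 = 2.333 m.

2.33 m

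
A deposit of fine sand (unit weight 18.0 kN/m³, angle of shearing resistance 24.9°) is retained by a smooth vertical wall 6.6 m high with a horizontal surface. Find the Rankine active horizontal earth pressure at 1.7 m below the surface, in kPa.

12.5 kPa

K_a = (1 − sin φ)/(1 + sin φ) = 0.4074.
σ_h = K_a γ z = 0.4074 × 18.0 × 1.7 = 12.47 kPa.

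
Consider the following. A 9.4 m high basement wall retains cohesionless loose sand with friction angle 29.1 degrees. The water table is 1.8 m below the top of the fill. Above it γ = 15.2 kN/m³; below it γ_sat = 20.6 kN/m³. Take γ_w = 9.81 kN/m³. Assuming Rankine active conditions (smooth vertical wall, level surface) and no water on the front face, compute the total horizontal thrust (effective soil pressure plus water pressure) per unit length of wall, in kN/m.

K_a = tan²(45° − φ/2) = 0.3456.
γ' = 20.6 − 9.81 = 10.79 kN/m³. Depth below WT = 7.6 m.
σ'_h at WT = K_a γ d_w = 9.455 kPa; at base = 9.455 + K_a γ' × 7.6 = 37.80 kPa.
P₁ (0–1.8 m) = ½×9.455×1.8 = 8.510. P₂ (1.8–9.4 m) = ½(9.455+37.80)×7.6 = 179.6.
P_w = ½ γ_w h₂² = 0.5×9.81×7.6² = 283.3. Total = 8.510+179.6+283.3 = 471.4 kN/m.

471 kN/m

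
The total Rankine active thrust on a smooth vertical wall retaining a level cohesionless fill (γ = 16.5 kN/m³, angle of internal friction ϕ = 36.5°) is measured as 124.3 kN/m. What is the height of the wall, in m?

K_a = 0.2541. P_a = ½ K_a γ H² ⇒ H = √(2P_a/(K_a γ)).
H = √(2×124.3/(0.2541×16.5)) = 7.701 m.

7.70 m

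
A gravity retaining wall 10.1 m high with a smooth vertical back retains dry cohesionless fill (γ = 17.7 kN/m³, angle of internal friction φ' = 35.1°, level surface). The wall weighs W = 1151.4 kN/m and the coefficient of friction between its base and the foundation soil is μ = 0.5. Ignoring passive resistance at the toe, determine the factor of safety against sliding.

K_a = tan²(45° − 35.1°/2) = 0.2698.
P_a = ½K_aγH² = 0.5×0.2698×17.7×10.1² = 243.6 kN/m, acting at H/3 = 3.367 m above the base.
FS_sliding = μW / P_a = 0.5×1151.4 / 243.6 = 2.363.

2.36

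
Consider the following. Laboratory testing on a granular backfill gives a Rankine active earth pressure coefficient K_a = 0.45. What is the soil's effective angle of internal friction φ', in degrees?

K_a = tan²(45° − φ/2) ⇒ 45° − φ/2 = arctan(√0.45) = 33.85°.
φ = 2(45° − 33.85°) = 22.29°.

22.3°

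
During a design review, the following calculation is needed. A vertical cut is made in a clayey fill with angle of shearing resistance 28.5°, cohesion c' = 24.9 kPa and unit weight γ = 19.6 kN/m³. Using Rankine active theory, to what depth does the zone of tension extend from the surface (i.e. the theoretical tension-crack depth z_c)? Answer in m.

4.27 m

K_a = tan²(45° − 28.5°/2) = 0.3540; √K_a = 0.5949.
The active pressure is zero where K_a γ z = 2c√K_a, so z_c = 2c/(γ√K_a) = 2×24.9/(19.6×0.5949) = 4.271 m.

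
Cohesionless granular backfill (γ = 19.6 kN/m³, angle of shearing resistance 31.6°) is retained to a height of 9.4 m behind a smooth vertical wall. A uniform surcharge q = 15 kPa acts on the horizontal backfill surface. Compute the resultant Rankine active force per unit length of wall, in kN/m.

K_a = tan²(45° − φ/2) = 0.3123.
Soil triangle: ½ K_a γ H² = 0.5×0.3123×19.6×9.4² = 270.5 kN/m.
Surcharge rectangle: K_a q H = 0.3123×15×9.4 = 44.04 kN/m.
Total = 270.5 + 44.04 = 314.5 kN/m.

315 kN/m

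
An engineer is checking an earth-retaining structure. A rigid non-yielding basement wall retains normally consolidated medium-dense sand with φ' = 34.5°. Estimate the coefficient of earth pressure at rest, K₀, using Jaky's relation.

0.434

K₀ = 1 − sin φ' = 1 − sin 34.5° = 0.4336.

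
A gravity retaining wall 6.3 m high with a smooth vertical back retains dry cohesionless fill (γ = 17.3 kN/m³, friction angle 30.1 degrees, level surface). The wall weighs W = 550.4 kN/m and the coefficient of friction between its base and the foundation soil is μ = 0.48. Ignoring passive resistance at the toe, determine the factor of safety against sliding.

K_a = tan²(45° − 30.1°/2) = 0.3320.
P_a = ½K_aγH² = 0.5×0.3320×17.3×6.3² = 114.0 kN/m, acting at H/3 = 2.100 m above the base.
FS_sliding = μW / P_a = 0.48×550.4 / 114.0 = 2.318.

2.32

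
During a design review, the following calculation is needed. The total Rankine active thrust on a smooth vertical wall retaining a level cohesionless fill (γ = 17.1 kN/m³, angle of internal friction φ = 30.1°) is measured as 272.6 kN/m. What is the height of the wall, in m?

K_a = 0.3320. P_a = ½ K_a γ H² ⇒ H = √(2P_a/(K_a γ)).
H = √(2×272.6/(0.3320×17.1)) = 9.800 m.

9.80 m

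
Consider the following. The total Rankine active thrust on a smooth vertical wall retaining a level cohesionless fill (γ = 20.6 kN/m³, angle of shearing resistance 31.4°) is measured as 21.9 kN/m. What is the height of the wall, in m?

K_a = 0.3149. P_a = ½ K_a γ H² ⇒ H = √(2P_a/(K_a γ)).
H = √(2×21.9/(0.3149×20.6)) = 2.598 m.

2.60 m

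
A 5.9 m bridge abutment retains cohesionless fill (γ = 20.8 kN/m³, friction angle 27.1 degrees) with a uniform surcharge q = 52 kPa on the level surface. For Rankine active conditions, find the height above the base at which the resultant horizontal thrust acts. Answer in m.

2.42 m

K_a = 0.3741.
Triangular part P₁ = ½K_aγH² = 135.4 at H/3 = 1.967 m; rectangular part P₂ = K_a q H = 114.8 at H/2 = 2.950 m.
ȳ = (P₁·1.967 + P₂·2.950)/(P₁+P₂) = 2.418 m.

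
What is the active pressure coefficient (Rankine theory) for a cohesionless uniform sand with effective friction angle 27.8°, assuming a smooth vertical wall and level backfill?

0.364

K_a = tan²(45° − φ/2) = tan²(31.10°) = 0.3639.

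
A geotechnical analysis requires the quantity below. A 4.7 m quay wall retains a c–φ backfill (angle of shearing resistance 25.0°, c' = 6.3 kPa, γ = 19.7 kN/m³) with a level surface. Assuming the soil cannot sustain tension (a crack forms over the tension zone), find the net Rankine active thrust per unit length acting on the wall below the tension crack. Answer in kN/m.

K_a = 0.4059; √K_a = 0.6371.
Tension-crack depth z_c = 2c/(γ√K_a) = 2×6.3/(19.7×0.6371) = 1.004 m.
σ_a at base = K_a γ H − 2c√K_a = 0.4059×19.7×4.7 − 2×6.3×0.6371 = 29.55 kPa.
P_a = ½ × 29.55 × (H − z_c) = 0.5×29.55×3.696 = 54.61 kN/m.

54.6 kN/m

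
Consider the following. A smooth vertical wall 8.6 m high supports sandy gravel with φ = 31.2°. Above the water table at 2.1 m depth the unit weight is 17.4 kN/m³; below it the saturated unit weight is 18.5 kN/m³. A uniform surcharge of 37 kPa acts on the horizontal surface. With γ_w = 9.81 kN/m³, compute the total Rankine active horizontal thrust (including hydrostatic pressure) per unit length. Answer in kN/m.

K_a = tan²(45° − φ/2) = 0.3175.
γ' = 18.5 − 9.81 = 8.690 kN/m³. h₂ = H − d_w = 6.5 m.
σ'_h: at surface K_a·q = 11.75; at WT K_a(q+γd_w) = 23.35; at base K_a(q+γd_w+γ'h₂) = 41.28 kPa.
P₁ = ½(11.75+23.35)×2.1 = 36.85; P₂ = ½(23.35+41.28)×6.5 = 210.1; P_w = ½γ_w h₂² = 207.2.
Total = 36.85+210.1+207.2 = 454.1 kN/m.

454 kN/m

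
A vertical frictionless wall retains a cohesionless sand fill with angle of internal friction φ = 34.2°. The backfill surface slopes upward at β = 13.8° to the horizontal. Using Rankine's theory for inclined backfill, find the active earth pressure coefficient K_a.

K_a = cos β · (cos β − √(cos²β − cos²φ)) / (cos β + √(cos²β − cos²φ)).
cos β = 0.9711, cos φ = 0.8271, √(cos²β − cos²φ) = 0.5090.
K_a = 0.9711 × (0.9711 − 0.5090)/(0.9711 + 0.5090) = 0.3032.

0.303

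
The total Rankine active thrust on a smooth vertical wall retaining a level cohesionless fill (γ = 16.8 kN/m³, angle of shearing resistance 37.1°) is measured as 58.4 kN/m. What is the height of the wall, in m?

5.30 m

K_a = 0.2475. P_a = ½ K_a γ H² ⇒ H = √(2P_a/(K_a γ)).
H = √(2×58.4/(0.2475×16.8)) = 5.300 m.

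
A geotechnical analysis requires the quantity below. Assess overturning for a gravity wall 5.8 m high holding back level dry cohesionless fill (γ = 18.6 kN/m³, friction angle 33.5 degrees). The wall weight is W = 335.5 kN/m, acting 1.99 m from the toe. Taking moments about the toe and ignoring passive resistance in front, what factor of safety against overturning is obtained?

3.82

K_a = tan²(45° − 33.5°/2) = 0.2887.
P_a = ½K_aγH² = 0.5×0.2887×18.6×5.8² = 90.32 kN/m, acting at H/3 = 1.933 m above the base.
Overturning moment M_o = P_a × H/3 = 90.32 × 1.933 = 174.6.
Resisting moment M_r = W × 1.99 = 335.5 × 1.99 = 667.6.
FS_overturning = M_r/M_o = 667.6/174.6 = 3.823.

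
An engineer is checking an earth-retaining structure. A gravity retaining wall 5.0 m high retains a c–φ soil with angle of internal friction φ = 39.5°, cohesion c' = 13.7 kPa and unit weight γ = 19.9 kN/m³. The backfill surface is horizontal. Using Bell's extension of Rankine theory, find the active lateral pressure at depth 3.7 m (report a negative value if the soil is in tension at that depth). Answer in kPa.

3.46 kPa

K_a = (1 − sin φ)/(1 + sin φ) = 0.2224.
σ_a = K_a γ z − 2c√K_a = 0.2224×19.9×3.7 − 2×13.7×0.4716 = 3.455 kPa.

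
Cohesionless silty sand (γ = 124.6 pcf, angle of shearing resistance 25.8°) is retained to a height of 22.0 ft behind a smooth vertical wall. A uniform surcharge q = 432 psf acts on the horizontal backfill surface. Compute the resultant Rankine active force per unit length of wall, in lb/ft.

15600 lb/ft

K_a = tan²(45° − φ/2) = 0.3935.
Soil triangle: ½ K_a γ H² = 0.5×0.3935×124.6×22.0² = 11870 lb/ft.
Surcharge rectangle: K_a q H = 0.3935×432×22.0 = 3740 lb/ft.
Total = 11870 + 3740 = 15610 lb/ft.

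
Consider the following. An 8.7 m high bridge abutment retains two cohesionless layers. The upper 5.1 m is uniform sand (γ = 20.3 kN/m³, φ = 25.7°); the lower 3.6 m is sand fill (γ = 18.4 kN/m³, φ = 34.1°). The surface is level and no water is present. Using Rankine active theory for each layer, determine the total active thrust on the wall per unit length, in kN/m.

243 kN/m

K_a1 = tan²(45°−25.7°/2) = 0.3950; K_a2 = tan²(45°−34.1°/2) = 0.2815.
Layer 1: σ at base = K_a1 γ₁ h₁ = 40.90 kPa; P₁ = ½×40.90×5.1 = 104.3.
Layer 2: σ_v at top = γ₁h₁ = 103.5; σ_h top = K_a2×103.5 = 29.15; σ_h base = K_a2×(103.5+18.4×3.6) = 47.79.
P₂ = ½(29.15+47.79)×3.6 = 138.5. Total P_a = 104.3+138.5 = 242.8 kN/m.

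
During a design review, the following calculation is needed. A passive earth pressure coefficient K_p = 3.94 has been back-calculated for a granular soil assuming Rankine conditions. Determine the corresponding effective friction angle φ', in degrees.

36.5°

K_p = (1+sin φ)/(1−sin φ) ⇒ sin φ = (K_p − 1)/(K_p + 1) = 0.5951.
φ = arcsin(0.5951) = 36.52°.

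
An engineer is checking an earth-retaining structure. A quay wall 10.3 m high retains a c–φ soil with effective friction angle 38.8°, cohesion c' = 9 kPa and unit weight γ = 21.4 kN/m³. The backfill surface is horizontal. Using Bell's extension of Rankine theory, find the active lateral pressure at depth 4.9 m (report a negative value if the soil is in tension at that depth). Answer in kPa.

K_a = (1 − sin φ)/(1 + sin φ) = 0.2296.
σ_a = K_a γ z − 2c√K_a = 0.2296×21.4×4.9 − 2×9×0.4791 = 15.45 kPa.

15.4 kPa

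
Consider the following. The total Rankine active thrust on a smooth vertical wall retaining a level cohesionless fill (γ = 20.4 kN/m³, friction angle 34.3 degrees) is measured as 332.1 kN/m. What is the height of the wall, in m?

K_a = 0.2792. P_a = ½ K_a γ H² ⇒ H = √(2P_a/(K_a γ)).
H = √(2×332.1/(0.2792×20.4)) = 10.80 m.

10.8 m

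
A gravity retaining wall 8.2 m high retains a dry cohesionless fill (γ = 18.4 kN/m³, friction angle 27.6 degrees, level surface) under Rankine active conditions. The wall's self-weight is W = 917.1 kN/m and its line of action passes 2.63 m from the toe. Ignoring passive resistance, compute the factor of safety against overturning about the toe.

K_a = tan²(45° − 27.6°/2) = 0.3668.
P_a = ½K_aγH² = 0.5×0.3668×18.4×8.2² = 226.9 kN/m, acting at H/3 = 2.733 m above the base.
Overturning moment M_o = P_a × H/3 = 226.9 × 2.733 = 620.2.
Resisting moment M_r = W × 2.63 = 917.1 × 2.63 = 2412.
FS_overturning = M_r/M_o = 2412/620.2 = 3.889.

3.89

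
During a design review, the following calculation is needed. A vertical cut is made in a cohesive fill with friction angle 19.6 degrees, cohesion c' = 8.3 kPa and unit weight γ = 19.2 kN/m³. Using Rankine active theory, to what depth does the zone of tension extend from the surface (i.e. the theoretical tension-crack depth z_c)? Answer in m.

K_a = tan²(45° − 19.6°/2) = 0.4976; √K_a = 0.7054.
The active pressure is zero where K_a γ z = 2c√K_a, so z_c = 2c/(γ√K_a) = 2×8.3/(19.2×0.7054) = 1.226 m.

1.23 m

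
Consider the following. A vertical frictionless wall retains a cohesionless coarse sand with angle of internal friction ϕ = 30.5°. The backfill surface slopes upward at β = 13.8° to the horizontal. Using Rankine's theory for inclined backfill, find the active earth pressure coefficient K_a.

K_a = cos β · (cos β − √(cos²β − cos²φ)) / (cos β + √(cos²β − cos²φ)).
cos β = 0.9711, cos φ = 0.8616, √(cos²β − cos²φ) = 0.4480.
K_a = 0.9711 × (0.9711 − 0.4480)/(0.9711 + 0.4480) = 0.3580.

0.358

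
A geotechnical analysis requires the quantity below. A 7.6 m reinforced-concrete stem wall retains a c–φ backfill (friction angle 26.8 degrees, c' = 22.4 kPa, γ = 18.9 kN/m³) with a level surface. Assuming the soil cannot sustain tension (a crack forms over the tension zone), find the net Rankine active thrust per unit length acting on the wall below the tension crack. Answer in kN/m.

K_a = 0.3785; √K_a = 0.6152.
Tension-crack depth z_c = 2c/(γ√K_a) = 2×22.4/(18.9×0.6152) = 3.853 m.
σ_a at base = K_a γ H − 2c√K_a = 0.3785×18.9×7.6 − 2×22.4×0.6152 = 26.80 kPa.
P_a = ½ × 26.80 × (H − z_c) = 0.5×26.80×3.747 = 50.22 kN/m.

50.2 kN/m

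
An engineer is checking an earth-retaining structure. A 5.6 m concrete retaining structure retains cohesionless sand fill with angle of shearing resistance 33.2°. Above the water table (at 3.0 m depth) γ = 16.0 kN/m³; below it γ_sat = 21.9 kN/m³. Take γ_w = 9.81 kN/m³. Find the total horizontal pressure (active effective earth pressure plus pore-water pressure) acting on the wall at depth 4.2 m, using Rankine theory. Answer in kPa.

K_a = (1 − sin φ)/(1 + sin φ) = 0.2924.
γ' = 21.9 − 9.81 = 12.09 kN/m³.
Effective vertical stress at 4.2 m: σ'_v = 16.0×3.0 + 12.09×1.20 = 62.51 kPa.
σ'_h = K_a σ'_v = 0.2924 × 62.51 = 18.27 kPa; u = γ_w × 1.20 = 11.77 kPa.
Total σ_h = 18.27 + 11.77 = 30.05 kPa.

30.0 kPa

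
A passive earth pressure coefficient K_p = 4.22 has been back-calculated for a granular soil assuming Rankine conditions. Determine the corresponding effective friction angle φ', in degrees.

K_p = (1+sin φ)/(1−sin φ) ⇒ sin φ = (K_p − 1)/(K_p + 1) = 0.6169.
φ = arcsin(0.6169) = 38.09°.

38.1°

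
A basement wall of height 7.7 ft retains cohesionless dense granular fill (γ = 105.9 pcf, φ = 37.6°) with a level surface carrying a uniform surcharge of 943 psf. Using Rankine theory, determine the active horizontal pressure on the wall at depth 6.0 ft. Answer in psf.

K_a = (1 − sin φ)/(1 + sin φ) = 0.2421.
σ_v = γz + q = 105.9 × 6.0 + 943 = 1578 psf.
σ_h = K_a σ_v = 0.2421 × 1578 = 382.2 psf.

382 psf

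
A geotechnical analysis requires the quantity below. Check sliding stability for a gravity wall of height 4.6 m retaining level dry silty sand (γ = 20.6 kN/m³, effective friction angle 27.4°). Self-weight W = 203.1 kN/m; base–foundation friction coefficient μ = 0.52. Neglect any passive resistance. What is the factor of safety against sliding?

K_a = tan²(45° − 27.4°/2) = 0.3697.
P_a = ½K_aγH² = 0.5×0.3697×20.6×4.6² = 80.57 kN/m, acting at H/3 = 1.533 m above the base.
FS_sliding = μW / P_a = 0.52×203.1 / 80.57 = 1.311.

1.31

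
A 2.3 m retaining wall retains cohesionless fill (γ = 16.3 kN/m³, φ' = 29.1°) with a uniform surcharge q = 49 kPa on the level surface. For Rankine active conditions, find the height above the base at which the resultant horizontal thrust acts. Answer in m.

1.04 m

K_a = 0.3456.
Triangular part P₁ = ½K_aγH² = 14.90 at H/3 = 0.7667 m; rectangular part P₂ = K_a q H = 38.95 at H/2 = 1.150 m.
ȳ = (P₁·0.7667 + P₂·1.150)/(P₁+P₂) = 1.044 m.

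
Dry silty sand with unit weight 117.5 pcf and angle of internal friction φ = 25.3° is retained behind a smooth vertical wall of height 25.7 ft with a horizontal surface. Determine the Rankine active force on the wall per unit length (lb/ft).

K_a = tan²(45° − φ/2) = 0.4012.
P_a = ½ K_a γ H² = 0.5 × 0.4012 × 117.5 × 25.7² = 15570 lb/ft.

15600 lb/ft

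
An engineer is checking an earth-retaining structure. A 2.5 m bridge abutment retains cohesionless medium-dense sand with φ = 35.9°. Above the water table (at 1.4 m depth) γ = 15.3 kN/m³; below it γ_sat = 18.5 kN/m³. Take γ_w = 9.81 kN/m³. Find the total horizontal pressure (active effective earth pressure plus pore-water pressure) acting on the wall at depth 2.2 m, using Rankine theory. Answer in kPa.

K_a = (1 − sin φ)/(1 + sin φ) = 0.2607.
γ' = 18.5 − 9.81 = 8.690 kN/m³.
Effective vertical stress at 2.2 m: σ'_v = 15.3×1.4 + 8.690×0.800 = 28.37 kPa.
σ'_h = K_a σ'_v = 0.2607 × 28.37 = 7.398 kPa; u = γ_w × 0.800 = 7.848 kPa.
Total σ_h = 7.398 + 7.848 = 15.25 kPa.

15.2 kPa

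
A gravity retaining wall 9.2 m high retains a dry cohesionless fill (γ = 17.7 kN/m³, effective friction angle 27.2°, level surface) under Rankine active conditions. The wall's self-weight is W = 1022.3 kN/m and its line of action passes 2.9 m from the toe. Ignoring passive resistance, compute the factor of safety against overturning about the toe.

3.46

K_a = tan²(45° − 27.2°/2) = 0.3726.
P_a = ½K_aγH² = 0.5×0.3726×17.7×9.2² = 279.1 kN/m, acting at H/3 = 3.067 m above the base.
Overturning moment M_o = P_a × H/3 = 279.1 × 3.067 = 855.9.
Resisting moment M_r = W × 2.9 = 1022.3 × 2.9 = 2965.
FS_overturning = M_r/M_o = 2965/855.9 = 3.464.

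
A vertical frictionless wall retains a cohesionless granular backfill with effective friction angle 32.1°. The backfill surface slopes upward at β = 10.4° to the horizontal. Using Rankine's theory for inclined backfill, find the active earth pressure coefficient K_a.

0.321

K_a = cos β · (cos β − √(cos²β − cos²φ)) / (cos β + √(cos²β − cos²φ)).
cos β = 0.9836, cos φ = 0.8471, √(cos²β − cos²φ) = 0.4998.
K_a = 0.9836 × (0.9836 − 0.4998)/(0.9836 + 0.4998) = 0.3208.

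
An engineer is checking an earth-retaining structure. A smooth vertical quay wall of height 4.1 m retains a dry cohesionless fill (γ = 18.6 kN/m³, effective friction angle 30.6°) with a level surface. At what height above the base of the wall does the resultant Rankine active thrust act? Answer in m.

1.37 m

K_a = 0.3253.
The pressure distribution is triangular, so the resultant acts at H/3 above the base = 4.1/3 = 1.367 m.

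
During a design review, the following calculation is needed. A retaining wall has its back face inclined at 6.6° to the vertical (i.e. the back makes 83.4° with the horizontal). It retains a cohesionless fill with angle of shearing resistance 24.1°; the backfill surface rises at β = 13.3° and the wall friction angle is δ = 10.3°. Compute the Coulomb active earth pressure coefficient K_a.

0.542

K_a = sin²(α+φ) / [sin²α · sin(α−δ) · (1 + √{sin(φ+δ)sin(φ−β) / (sin(α−δ)sin(α+β))})²].
With α = 83.4°, φ = 24.1°, δ = 10.3°, β = 13.3°: K_a = 0.5415.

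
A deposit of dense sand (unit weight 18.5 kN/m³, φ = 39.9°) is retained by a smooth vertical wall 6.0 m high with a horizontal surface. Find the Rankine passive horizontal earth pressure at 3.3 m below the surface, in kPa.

279 kPa

K_p = (1 + sin φ)/(1 − sin φ) = 4.578.
σ_h = K_p γ z = 4.578 × 18.5 × 3.3 = 279.5 kPa.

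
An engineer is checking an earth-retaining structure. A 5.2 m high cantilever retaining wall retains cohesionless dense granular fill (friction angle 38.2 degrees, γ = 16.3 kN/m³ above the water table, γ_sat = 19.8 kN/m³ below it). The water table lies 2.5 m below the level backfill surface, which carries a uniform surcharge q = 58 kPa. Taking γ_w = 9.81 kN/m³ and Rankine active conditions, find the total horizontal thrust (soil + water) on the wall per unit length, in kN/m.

K_a = tan²(45° − φ/2) = 0.2358.
γ' = 19.8 − 9.81 = 9.990 kN/m³. h₂ = H − d_w = 2.7 m.
σ'_h: at surface K_a·q = 13.68; at WT K_a(q+γd_w) = 23.28; at base K_a(q+γd_w+γ'h₂) = 29.64 kPa.
P₁ = ½(13.68+23.28)×2.5 = 46.20; P₂ = ½(23.28+29.64)×2.7 = 71.45; P_w = ½γ_w h₂² = 35.76.
Total = 46.20+71.45+35.76 = 153.4 kN/m.

153 kN/m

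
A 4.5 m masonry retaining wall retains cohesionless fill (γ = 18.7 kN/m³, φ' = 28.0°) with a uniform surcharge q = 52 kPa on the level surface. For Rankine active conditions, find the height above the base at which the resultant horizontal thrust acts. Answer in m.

K_a = 0.3610.
Triangular part P₁ = ½K_aγH² = 68.36 at H/3 = 1.500 m; rectangular part P₂ = K_a q H = 84.48 at H/2 = 2.250 m.
ȳ = (P₁·1.500 + P₂·2.250)/(P₁+P₂) = 1.915 m.

1.91 m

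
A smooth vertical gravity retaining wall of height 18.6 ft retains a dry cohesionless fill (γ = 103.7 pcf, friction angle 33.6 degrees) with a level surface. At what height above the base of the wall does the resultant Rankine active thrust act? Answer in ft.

6.20 ft

K_a = 0.2875.
The pressure distribution is triangular, so the resultant acts at H/3 above the base = 18.6/3 = 6.200 ft.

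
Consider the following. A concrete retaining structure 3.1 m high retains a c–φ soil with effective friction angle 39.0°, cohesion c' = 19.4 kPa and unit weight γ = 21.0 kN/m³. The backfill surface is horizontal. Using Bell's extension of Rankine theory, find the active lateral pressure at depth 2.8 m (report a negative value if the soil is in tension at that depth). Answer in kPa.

K_a = (1 − sin φ)/(1 + sin φ) = 0.2275.
σ_a = K_a γ z − 2c√K_a = 0.2275×21.0×2.8 − 2×19.4×0.4770 = -5.129 kPa.

-5.13 kPa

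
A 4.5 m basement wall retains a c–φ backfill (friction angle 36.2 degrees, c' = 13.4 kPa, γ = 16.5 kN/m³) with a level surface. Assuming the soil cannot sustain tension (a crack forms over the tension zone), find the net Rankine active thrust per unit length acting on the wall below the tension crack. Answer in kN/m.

3.58 kN/m

K_a = 0.2574; √K_a = 0.5073.
Tension-crack depth z_c = 2c/(γ√K_a) = 2×13.4/(16.5×0.5073) = 3.202 m.
σ_a at base = K_a γ H − 2c√K_a = 0.2574×16.5×4.5 − 2×13.4×0.5073 = 5.514 kPa.
P_a = ½ × 5.514 × (H − z_c) = 0.5×5.514×1.298 = 3.580 kN/m.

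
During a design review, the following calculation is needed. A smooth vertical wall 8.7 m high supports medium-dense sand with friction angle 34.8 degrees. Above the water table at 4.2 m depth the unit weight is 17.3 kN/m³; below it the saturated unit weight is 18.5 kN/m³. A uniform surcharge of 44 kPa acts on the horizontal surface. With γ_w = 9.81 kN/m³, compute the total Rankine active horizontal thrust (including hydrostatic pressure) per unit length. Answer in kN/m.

359 kN/m

K_a = tan²(45° − φ/2) = 0.2733.
γ' = 18.5 − 9.81 = 8.690 kN/m³. h₂ = H − d_w = 4.5 m.
σ'_h: at surface K_a·q = 12.03; at WT K_a(q+γd_w) = 31.88; at base K_a(q+γd_w+γ'h₂) = 42.57 kPa.
P₁ = ½(12.03+31.88)×4.2 = 92.21; P₂ = ½(31.88+42.57)×4.5 = 167.5; P_w = ½γ_w h₂² = 99.33.
Total = 92.21+167.5+99.33 = 359.1 kN/m.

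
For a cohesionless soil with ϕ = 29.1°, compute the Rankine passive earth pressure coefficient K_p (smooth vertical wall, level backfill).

K_p = (1 + sin φ)/(1 − sin φ) = tan²(45° + 29.1°/2) = 2.894.

2.89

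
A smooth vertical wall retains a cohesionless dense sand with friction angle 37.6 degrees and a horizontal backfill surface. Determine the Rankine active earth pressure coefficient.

0.242

K_a = tan²(45° − φ/2) = tan²(26.20°) = 0.2421.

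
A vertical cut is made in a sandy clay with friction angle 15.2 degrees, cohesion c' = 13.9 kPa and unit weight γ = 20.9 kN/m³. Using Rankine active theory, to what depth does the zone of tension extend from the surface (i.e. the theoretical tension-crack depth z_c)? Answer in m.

1.74 m

K_a = tan²(45° − 15.2°/2) = 0.5845; √K_a = 0.7646.
The active pressure is zero where K_a γ z = 2c√K_a, so z_c = 2c/(γ√K_a) = 2×13.9/(20.9×0.7646) = 1.740 m.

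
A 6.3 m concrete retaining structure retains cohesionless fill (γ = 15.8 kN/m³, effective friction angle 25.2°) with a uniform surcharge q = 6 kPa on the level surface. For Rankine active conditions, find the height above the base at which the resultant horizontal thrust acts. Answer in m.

2.21 m

K_a = 0.4027.
Triangular part P₁ = ½K_aγH² = 126.3 at H/3 = 2.100 m; rectangular part P₂ = K_a q H = 15.22 at H/2 = 3.150 m.
ȳ = (P₁·2.100 + P₂·3.150)/(P₁+P₂) = 2.213 m.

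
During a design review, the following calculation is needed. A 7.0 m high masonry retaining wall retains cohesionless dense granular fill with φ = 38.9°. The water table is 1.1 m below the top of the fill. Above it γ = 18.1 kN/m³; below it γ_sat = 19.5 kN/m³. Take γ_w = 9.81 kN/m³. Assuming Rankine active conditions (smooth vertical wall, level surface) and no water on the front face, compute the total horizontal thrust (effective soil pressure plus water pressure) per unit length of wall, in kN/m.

239 kN/m

K_a = tan²(45° − φ/2) = 0.2285.
γ' = 19.5 − 9.81 = 9.690 kN/m³. Depth below WT = 5.9 m.
σ'_h at WT = K_a γ d_w = 4.550 kPa; at base = 4.550 + K_a γ' × 5.9 = 17.62 kPa.
P₁ (0–1.1 m) = ½×4.550×1.1 = 2.503. P₂ (1.1–7.0 m) = ½(4.550+17.62)×5.9 = 65.39.
P_w = ½ γ_w h₂² = 0.5×9.81×5.9² = 170.7. Total = 2.503+65.39+170.7 = 238.6 kN/m.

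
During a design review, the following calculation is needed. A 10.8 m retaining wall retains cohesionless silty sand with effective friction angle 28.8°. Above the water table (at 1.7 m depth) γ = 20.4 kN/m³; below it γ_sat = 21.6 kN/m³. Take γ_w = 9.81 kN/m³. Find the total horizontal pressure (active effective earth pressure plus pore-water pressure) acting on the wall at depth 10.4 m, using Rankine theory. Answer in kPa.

K_a = (1 − sin φ)/(1 + sin φ) = 0.3498.
γ' = 21.6 − 9.81 = 11.79 kN/m³.
Effective vertical stress at 10.4 m: σ'_v = 20.4×1.7 + 11.79×8.70 = 137.3 kPa.
σ'_h = K_a σ'_v = 0.3498 × 137.3 = 48.00 kPa; u = γ_w × 8.70 = 85.35 kPa.
Total σ_h = 48.00 + 85.35 = 133.4 kPa.

133 kPa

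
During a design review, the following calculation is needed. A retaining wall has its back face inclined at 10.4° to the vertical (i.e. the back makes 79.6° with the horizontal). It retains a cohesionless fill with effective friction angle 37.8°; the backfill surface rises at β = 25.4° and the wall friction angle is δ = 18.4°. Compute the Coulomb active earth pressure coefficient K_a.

K_a = sin²(α+φ) / [sin²α · sin(α−δ) · (1 + √{sin(φ+δ)sin(φ−β) / (sin(α−δ)sin(α+β))})²].
With α = 79.6°, φ = 37.8°, δ = 18.4°, β = 25.4°: K_a = 0.4367.

0.437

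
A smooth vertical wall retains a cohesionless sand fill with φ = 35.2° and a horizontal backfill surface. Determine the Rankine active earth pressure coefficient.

K_a = (1 − sin φ)/(1 + sin φ) = (1 − sin 35.2°)/(1 + sin 35.2°) = 0.2687.

0.269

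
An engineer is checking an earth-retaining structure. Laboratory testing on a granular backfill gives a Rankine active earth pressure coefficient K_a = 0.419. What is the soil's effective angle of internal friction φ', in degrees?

24.2°

K_a = tan²(45° − φ/2) ⇒ 45° − φ/2 = arctan(√0.419) = 32.92°.
φ = 2(45° − 32.92°) = 24.17°.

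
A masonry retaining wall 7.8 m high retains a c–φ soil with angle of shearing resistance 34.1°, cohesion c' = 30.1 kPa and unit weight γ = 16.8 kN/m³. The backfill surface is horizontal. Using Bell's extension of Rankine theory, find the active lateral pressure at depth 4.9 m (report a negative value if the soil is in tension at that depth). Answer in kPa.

K_a = (1 − sin φ)/(1 + sin φ) = 0.2815.
σ_a = K_a γ z − 2c√K_a = 0.2815×16.8×4.9 − 2×30.1×0.5306 = -8.766 kPa.

-8.77 kPa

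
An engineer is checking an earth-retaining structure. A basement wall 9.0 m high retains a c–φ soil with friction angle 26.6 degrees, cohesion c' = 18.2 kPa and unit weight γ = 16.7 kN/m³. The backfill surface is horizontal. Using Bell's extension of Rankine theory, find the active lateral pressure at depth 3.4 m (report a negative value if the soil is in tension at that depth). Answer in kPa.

K_a = (1 − sin φ)/(1 + sin φ) = 0.3814.
σ_a = K_a γ z − 2c√K_a = 0.3814×16.7×3.4 − 2×18.2×0.6176 = -0.8226 kPa.

-0.823 kPa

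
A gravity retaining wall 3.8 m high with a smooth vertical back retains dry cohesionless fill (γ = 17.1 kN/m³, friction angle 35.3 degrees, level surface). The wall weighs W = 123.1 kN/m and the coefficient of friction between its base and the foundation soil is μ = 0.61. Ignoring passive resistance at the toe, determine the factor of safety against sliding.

2.27

K_a = tan²(45° − 35.3°/2) = 0.2675.
P_a = ½K_aγH² = 0.5×0.2675×17.1×3.8² = 33.03 kN/m, acting at H/3 = 1.267 m above the base.
FS_sliding = μW / P_a = 0.61×123.1 / 33.03 = 2.273.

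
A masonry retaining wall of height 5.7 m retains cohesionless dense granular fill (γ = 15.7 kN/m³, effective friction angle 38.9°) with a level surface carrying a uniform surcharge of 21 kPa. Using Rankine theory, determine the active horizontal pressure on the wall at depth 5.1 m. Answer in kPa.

K_a = (1 − sin φ)/(1 + sin φ) = 0.2285.
σ_v = γz + q = 15.7 × 5.1 + 21 = 101.1 kPa.
σ_h = K_a σ_v = 0.2285 × 101.1 = 23.10 kPa.

23.1 kPa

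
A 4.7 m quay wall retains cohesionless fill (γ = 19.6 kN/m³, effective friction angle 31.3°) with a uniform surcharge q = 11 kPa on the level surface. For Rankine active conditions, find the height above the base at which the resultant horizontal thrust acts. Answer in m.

1.72 m

K_a = 0.3162.
Triangular part P₁ = ½K_aγH² = 68.45 at H/3 = 1.567 m; rectangular part P₂ = K_a q H = 16.35 at H/2 = 2.350 m.
ȳ = (P₁·1.567 + P₂·2.350)/(P₁+P₂) = 1.718 m.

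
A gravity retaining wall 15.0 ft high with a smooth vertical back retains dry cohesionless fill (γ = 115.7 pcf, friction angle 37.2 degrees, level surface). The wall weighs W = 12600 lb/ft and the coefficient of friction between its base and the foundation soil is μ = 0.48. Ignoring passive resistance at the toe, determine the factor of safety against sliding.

1.89

K_a = tan²(45° − 37.2°/2) = 0.2464.
P_a = ½K_aγH² = 0.5×0.2464×115.7×15.0² = 3207 lb/ft, acting at H/3 = 5.000 ft above the base.
FS_sliding = μW / P_a = 0.48×12600 / 3207 = 1.886.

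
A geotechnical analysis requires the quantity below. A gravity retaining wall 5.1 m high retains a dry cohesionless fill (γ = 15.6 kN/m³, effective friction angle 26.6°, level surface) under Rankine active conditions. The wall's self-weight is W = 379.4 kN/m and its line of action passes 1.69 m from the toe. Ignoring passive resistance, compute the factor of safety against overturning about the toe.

K_a = tan²(45° − 26.6°/2) = 0.3814.
P_a = ½K_aγH² = 0.5×0.3814×15.6×5.1² = 77.39 kN/m, acting at H/3 = 1.700 m above the base.
Overturning moment M_o = P_a × H/3 = 77.39 × 1.700 = 131.6.
Resisting moment M_r = W × 1.69 = 379.4 × 1.69 = 641.2.
FS_overturning = M_r/M_o = 641.2/131.6 = 4.874.

4.87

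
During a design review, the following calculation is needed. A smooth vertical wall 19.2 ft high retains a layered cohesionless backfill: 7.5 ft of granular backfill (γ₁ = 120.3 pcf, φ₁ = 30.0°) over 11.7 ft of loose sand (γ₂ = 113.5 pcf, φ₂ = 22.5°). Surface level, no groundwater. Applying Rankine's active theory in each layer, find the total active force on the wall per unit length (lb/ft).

9310 lb/ft

K_a1 = tan²(45°−30.0°/2) = 0.3333; K_a2 = tan²(45°−22.5°/2) = 0.4465.
Layer 1: σ at base = K_a1 γ₁ h₁ = 300.7 psf; P₁ = ½×300.7×7.5 = 1128.
Layer 2: σ_v at top = γ₁h₁ = 902.2; σ_h top = K_a2×902.2 = 402.8; σ_h base = K_a2×(902.2+113.5×11.7) = 995.7.
P₂ = ½(402.8+995.7)×11.7 = 8181. Total P_a = 1128+8181 = 9309 lb/ft.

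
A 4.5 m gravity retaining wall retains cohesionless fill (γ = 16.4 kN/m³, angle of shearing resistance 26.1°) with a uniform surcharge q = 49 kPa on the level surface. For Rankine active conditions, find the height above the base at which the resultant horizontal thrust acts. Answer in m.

1.93 m

K_a = 0.3889.
Triangular part P₁ = ½K_aγH² = 64.58 at H/3 = 1.500 m; rectangular part P₂ = K_a q H = 85.76 at H/2 = 2.250 m.
ȳ = (P₁·1.500 + P₂·2.250)/(P₁+P₂) = 1.928 m.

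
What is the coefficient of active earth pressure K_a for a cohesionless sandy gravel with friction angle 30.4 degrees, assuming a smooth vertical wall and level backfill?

K_a = (1 − sin φ)/(1 + sin φ) = (1 − sin 30.4°)/(1 + sin 30.4°) = 0.3280.

0.328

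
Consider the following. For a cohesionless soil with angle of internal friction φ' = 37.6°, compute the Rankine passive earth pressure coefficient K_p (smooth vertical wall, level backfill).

4.13

K_p = (1 + sin φ)/(1 − sin φ) = tan²(45° + 37.6°/2) = 4.130.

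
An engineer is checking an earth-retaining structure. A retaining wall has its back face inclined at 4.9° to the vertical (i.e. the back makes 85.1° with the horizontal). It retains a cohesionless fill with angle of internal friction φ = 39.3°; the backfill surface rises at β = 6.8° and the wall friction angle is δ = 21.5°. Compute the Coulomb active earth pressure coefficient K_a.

K_a = sin²(α+φ) / [sin²α · sin(α−δ) · (1 + √{sin(φ+δ)sin(φ−β) / (sin(α−δ)sin(α+β))})²].
With α = 85.1°, φ = 39.3°, δ = 21.5°, β = 6.8°: K_a = 0.2577.

0.258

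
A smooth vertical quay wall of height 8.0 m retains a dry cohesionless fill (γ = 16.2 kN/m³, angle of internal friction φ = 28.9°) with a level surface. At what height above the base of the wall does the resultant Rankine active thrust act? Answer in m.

K_a = 0.3484.
The pressure distribution is triangular, so the resultant acts at H/3 above the base = 8.0/3 = 2.667 m.

2.67 m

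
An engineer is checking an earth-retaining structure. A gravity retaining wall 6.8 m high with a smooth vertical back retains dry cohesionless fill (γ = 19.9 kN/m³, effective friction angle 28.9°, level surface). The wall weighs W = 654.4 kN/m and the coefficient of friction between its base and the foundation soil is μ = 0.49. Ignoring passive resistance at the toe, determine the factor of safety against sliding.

2.00

K_a = tan²(45° − 28.9°/2) = 0.3484.
P_a = ½K_aγH² = 0.5×0.3484×19.9×6.8² = 160.3 kN/m, acting at H/3 = 2.267 m above the base.
FS_sliding = μW / P_a = 0.49×654.4 / 160.3 = 2.001.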